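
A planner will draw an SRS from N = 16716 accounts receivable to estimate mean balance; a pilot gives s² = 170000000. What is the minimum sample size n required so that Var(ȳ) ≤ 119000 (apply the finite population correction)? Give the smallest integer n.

1317

Without fpc, n₀ = s²/D = 170000000/119000 = 1428.5714.
With fpc, (1 − n/N)·s²/n ≤ D requires n ≥ n₀/(1 + n₀/N) = 1428.5714/(1 + 1428.5714/16716) = 1316.0961.
Rounding up, n = 1317.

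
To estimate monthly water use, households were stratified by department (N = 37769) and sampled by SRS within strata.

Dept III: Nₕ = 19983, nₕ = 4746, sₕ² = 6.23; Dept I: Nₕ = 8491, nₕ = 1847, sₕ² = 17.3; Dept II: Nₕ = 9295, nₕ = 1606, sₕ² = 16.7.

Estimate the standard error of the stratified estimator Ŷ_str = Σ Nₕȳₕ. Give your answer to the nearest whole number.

Var(Ŷ_str) = Σₕ Nₕ²(1 − fₕ)sₕ²/nₕ.
Dept III: 19983²·(1 − 4746/19983)·6.23/4746 = 399687.41.
Dept I: 8491²·(1 − 1847/8491)·17.3/1847 = 528405.92.
Dept II: 9295²·(1 − 1606/9295)·16.7/1606 = 743173.45.
Sum = 1.6712668 × 10^6.
SE = √(1.6712668 × 10^6) = 1293.

1293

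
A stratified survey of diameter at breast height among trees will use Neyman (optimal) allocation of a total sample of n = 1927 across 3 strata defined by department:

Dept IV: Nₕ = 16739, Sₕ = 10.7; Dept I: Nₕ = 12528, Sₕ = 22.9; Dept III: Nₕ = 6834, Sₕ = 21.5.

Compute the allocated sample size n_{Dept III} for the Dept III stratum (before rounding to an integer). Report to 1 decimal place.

Neyman allocation: nₕ = n·NₕSₕ / Σⱼ NⱼSⱼ.
Σ NⱼSⱼ = 16739·10.7 + 12528·22.9 + 6834·21.5 = 612929.5.
n_{Dept III} = 1927·6834·21.5 / 612929.5 = 461.9.

461.9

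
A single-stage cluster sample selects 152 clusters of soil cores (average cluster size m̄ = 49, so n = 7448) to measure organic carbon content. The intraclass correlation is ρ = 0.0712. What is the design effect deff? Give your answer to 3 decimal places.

deff = 1 + (49 − 1)·0.0712 = 1 + 3.4176 = 4.4176.

4.418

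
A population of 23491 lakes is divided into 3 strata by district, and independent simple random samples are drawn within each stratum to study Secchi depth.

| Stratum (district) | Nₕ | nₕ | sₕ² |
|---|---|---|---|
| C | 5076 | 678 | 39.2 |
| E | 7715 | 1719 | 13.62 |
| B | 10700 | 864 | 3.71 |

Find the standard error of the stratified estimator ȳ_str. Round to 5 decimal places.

0.06182

Var(ȳ_str) = Σₕ Wₕ²(1 − fₕ)sₕ²/nₕ with Wₕ = Nₕ/N, N = 23491.
C: Wₕ = 0.21608276; term = 0.21608276²·(1 − 0.13356974)·39.2/678 = 0.0023389999.
E: Wₕ = 0.32842365; term = 0.32842365²·(1 − 0.22281270)·13.62/1719 = 6.6419527 × 10^-4.
B: Wₕ = 0.45549359; term = 0.45549359²·(1 − 0.08074766)·3.71/864 = 8.189539 × 10^-4.
Sum = 0.0038221491.
SE = √(0.0038221491) = 0.06182.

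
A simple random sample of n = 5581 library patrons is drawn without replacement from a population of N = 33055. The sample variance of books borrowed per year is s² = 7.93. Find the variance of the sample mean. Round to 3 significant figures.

0.00118

Under SRS without replacement, Var(ȳ) = (1 − f)·s²/n with f = n/N = 5581/33055 = 0.16883981.
Var(ȳ) = (1 − 0.16883981)·7.93/5581 = 0.83116019·0.0014208923 = 0.0011809891.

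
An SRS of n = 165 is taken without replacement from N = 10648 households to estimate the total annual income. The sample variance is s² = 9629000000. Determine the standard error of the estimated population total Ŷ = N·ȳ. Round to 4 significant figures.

Var(Ŷ) = N²·Var(ȳ) = N²·(1 − n/N)·s²/n.
f = 165/10648 = 0.01549587; Var(ȳ) = 0.98450413·9629000000/165 = 5.7453274 × 10^7.
Var(Ŷ) = 10648² · (5.7453274 × 10^7) = 6.5140467 × 10^15.
SE(Ŷ) = √(6.5140467 × 10^15) = 8.071 × 10^7.

8.071 × 10^7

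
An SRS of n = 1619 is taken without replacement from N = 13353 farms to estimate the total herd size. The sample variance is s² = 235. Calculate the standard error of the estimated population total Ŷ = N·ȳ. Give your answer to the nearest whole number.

4769

Var(Ŷ) = N²·Var(ȳ) = N²·(1 − n/N)·s²/n.
f = 1619/13353 = 0.12124616; Var(ȳ) = 0.87875384·235/1619 = 0.12755229.
Var(Ŷ) = 13353² · 0.12755229 = 2.2742906 × 10^7.
SE(Ŷ) = √(2.2742906 × 10^7) = 4769.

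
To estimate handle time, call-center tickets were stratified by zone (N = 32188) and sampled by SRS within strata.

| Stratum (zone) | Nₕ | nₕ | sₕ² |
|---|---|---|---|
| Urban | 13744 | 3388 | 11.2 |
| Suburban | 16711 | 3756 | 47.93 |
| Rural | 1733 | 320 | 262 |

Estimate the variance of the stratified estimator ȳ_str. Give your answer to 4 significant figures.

Var(ȳ_str) = Σₕ Wₕ²(1 − fₕ)sₕ²/nₕ with Wₕ = Nₕ/N, N = 32188.
Urban: Wₕ = 0.42699143; term = 0.42699143²·(1 − 0.24650757)·11.2/3388 = 4.5414216 × 10^-4.
Suburban: Wₕ = 0.51916863; term = 0.51916863²·(1 − 0.22476213)·47.93/3756 = 0.0026664517.
Rural: Wₕ = 0.05383994; term = 0.05383994²·(1 − 0.18465089)·262/320 = 0.0019351028.
Sum = 0.0050556967.

0.005056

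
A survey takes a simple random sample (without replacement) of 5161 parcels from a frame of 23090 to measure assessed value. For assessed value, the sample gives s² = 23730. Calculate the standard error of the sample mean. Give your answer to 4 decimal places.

1.8895

Under SRS without replacement, Var(ȳ) = (1 − f)·s²/n with f = n/N = 5161/23090 = 0.22351667.
Var(ȳ) = (1 − 0.22351667)·23730/5161 = 0.77648333·4.5979461 = 3.5702285.
SE(ȳ) = √(3.5702285) = 1.8895.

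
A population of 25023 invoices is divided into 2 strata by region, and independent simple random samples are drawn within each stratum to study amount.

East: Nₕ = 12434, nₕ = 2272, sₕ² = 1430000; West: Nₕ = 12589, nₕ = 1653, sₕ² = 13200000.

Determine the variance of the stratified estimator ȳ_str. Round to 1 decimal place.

Var(ȳ_str) = Σₕ Wₕ²(1 − fₕ)sₕ²/nₕ with Wₕ = Nₕ/N, N = 25023.
East: Wₕ = 0.49690285; term = 0.49690285²·(1 − 0.18272479)·1430000/2272 = 127.01032.
West: Wₕ = 0.50309715; term = 0.50309715²·(1 − 0.13130511)·13200000/1653 = 1755.7879.
Sum = 1882.7982.

1882.8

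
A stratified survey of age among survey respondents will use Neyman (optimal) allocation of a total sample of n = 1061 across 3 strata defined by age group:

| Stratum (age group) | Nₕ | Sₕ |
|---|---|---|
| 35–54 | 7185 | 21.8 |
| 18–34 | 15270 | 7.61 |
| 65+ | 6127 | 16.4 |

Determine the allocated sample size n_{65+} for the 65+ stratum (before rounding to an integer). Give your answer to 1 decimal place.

Neyman allocation: nₕ = n·NₕSₕ / Σⱼ NⱼSⱼ.
Σ NⱼSⱼ = 7185·21.8 + 15270·7.61 + 6127·16.4 = 373320.5.
n_{65+} = 1061·6127·16.4 / 373320.5 = 285.6.

285.6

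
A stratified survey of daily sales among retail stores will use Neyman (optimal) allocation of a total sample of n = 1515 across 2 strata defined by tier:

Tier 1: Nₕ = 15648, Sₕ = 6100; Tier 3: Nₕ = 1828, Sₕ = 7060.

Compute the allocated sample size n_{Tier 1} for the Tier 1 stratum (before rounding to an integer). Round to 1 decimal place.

1334.6

Neyman allocation: nₕ = n·NₕSₕ / Σⱼ NⱼSⱼ.
Σ NⱼSⱼ = 15648·6100 + 1828·7060 = 1.0835848 × 10^8.
n_{Tier 1} = 1515·15648·6100 / (1.0835848 × 10^8) = 1334.6.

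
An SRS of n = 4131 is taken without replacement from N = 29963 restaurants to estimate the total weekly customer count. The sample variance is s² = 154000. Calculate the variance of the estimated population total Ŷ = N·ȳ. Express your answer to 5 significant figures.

2.8854 × 10^10

Var(Ŷ) = N²·Var(ȳ) = N²·(1 − n/N)·s²/n.
f = 4131/29963 = 0.13787004; Var(ȳ) = 0.86212996·154000/4131 = 32.139437.
Var(Ŷ) = 29963² · 32.139437 = 2.8854188 × 10^10.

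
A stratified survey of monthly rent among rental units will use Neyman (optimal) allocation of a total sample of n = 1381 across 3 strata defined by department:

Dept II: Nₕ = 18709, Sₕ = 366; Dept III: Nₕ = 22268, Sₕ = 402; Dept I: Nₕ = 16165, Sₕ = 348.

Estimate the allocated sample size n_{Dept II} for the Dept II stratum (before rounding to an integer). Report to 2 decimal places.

441.38

Neyman allocation: nₕ = n·NₕSₕ / Σⱼ NⱼSⱼ.
Σ NⱼSⱼ = 18709·366 + 22268·402 + 16165·348 = 2.142465 × 10^7.
n_{Dept II} = 1381·18709·366 / (2.142465 × 10^7) = 441.38.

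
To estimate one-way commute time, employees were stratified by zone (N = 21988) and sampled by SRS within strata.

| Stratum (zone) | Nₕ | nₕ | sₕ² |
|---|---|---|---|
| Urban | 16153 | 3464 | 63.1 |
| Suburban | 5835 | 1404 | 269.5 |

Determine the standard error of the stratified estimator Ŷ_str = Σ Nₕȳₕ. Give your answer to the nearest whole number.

2949

Var(Ŷ_str) = Σₕ Nₕ²(1 − fₕ)sₕ²/nₕ.
Urban: 16153²·(1 − 3464/16153)·63.1/3464 = 3.7336368 × 10^6.
Suburban: 5835²·(1 − 1404/5835)·269.5/1404 = 4.9628857 × 10^6.
Sum = 8.6965225 × 10^6.
SE = √(8.6965225 × 10^6) = 2949.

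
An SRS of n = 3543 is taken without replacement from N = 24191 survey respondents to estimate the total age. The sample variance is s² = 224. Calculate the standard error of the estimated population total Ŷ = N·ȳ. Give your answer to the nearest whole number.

Var(Ŷ) = N²·Var(ȳ) = N²·(1 − n/N)·s²/n.
f = 3543/24191 = 0.14645943; Var(ȳ) = 0.85354057·224/3543 = 0.053963615.
Var(Ŷ) = 24191² · 0.053963615 = 3.1579749 × 10^7.
SE(Ŷ) = √(3.1579749 × 10^7) = 5620.

5620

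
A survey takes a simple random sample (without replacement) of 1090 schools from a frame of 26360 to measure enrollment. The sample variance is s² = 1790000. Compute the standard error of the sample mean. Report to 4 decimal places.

Under SRS without replacement, Var(ȳ) = (1 − f)·s²/n with f = n/N = 1090/26360 = 0.04135053.
Var(ȳ) = (1 − 0.04135053)·1790000/1090 = 0.95864947·1642.2018 = 1574.2959.
SE(ȳ) = √(1574.2959) = 39.6774.

39.6774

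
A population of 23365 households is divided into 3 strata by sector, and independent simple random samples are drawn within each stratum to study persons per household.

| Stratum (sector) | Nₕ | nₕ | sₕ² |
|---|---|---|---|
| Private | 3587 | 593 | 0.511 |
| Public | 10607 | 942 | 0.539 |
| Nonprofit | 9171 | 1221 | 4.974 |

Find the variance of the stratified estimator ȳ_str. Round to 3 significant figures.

Var(ȳ_str) = Σₕ Wₕ²(1 − fₕ)sₕ²/nₕ with Wₕ = Nₕ/N, N = 23365.
Private: Wₕ = 0.15352022; term = 0.15352022²·(1 − 0.16531921)·0.511/593 = 1.6951878 × 10^-5.
Public: Wₕ = 0.45396961; term = 0.45396961²·(1 − 0.08880928)·0.539/942 = 1.0744859 × 10^-4.
Nonprofit: Wₕ = 0.39251016; term = 0.39251016²·(1 − 0.13313706)·4.974/1221 = 5.4405445 × 10^-4.
Sum = 6.6845492 × 10^-4.

6.68 × 10^-4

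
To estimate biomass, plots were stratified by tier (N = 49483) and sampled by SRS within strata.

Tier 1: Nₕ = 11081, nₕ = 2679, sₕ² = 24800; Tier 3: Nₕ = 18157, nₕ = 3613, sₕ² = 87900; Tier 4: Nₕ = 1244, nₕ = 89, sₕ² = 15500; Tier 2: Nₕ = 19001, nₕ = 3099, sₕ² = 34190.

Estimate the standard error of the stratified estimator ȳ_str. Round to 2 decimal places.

Var(ȳ_str) = Σₕ Wₕ²(1 − fₕ)sₕ²/nₕ with Wₕ = Nₕ/N, N = 49483.
Tier 1: Wₕ = 0.22393549; term = 0.22393549²·(1 − 0.24176518)·24800/2679 = 0.35198857.
Tier 3: Wₕ = 0.36693410; term = 0.36693410²·(1 − 0.19898662)·87900/3613 = 2.6238369.
Tier 4: Wₕ = 0.02513995; term = 0.02513995²·(1 − 0.07154341)·15500/89 = 0.10219556.
Tier 2: Wₕ = 0.38399046; term = 0.38399046²·(1 − 0.16309668)·34190/3099 = 1.3614249.
Sum = 4.4394459.
SE = √(4.4394459) = 2.11.

2.11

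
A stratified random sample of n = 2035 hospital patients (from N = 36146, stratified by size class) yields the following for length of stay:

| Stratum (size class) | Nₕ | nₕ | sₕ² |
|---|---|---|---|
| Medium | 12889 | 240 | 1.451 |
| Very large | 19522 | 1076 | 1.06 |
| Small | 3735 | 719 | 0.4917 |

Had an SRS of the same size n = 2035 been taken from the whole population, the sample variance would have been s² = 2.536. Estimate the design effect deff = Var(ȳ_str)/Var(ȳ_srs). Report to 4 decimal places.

0.8774

Var(ȳ_str) = Σ Wₕ²(1−fₕ)sₕ²/nₕ with Wₕ = Nₕ/36146:
  Medium: (12889/36146)²·(1−240/12889)·1.451/240 = 7.5441636 × 10^-4
  Very large: (19522/36146)²·(1−1076/19522)·1.06/1076 = 2.7151862 × 10^-4
  Small: (3735/36146)²·(1−719/3735)·0.4917/719 = 5.8962077 × 10^-6
  → Var(ȳ_str) = 0.0010318312.
Var(ȳ_srs) = (1 − 2035/36146)·2.536/2035 = 0.0011760317.
deff = 0.0010318312 / 0.0011760317 = 0.8774.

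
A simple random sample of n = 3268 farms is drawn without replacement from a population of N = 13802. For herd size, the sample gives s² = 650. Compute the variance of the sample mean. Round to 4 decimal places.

Under SRS without replacement, Var(ȳ) = (1 − f)·s²/n with f = n/N = 3268/13802 = 0.23677728.
Var(ȳ) = (1 − 0.23677728)·650/3268 = 0.76322272·0.19889841 = 0.15180378.

0.1518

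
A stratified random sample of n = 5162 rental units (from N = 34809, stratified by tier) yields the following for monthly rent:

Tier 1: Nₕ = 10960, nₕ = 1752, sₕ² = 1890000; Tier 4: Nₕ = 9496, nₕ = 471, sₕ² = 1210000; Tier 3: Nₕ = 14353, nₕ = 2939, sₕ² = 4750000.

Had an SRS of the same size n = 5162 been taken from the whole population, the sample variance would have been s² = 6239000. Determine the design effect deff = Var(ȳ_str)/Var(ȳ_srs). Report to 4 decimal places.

Var(ȳ_str) = Σ Wₕ²(1−fₕ)sₕ²/nₕ with Wₕ = Nₕ/34809:
  Tier 1: (10960/34809)²·(1−1752/10960)·1890000/1752 = 89.850495
  Tier 4: (9496/34809)²·(1−471/9496)·1210000/471 = 181.70601
  Tier 3: (14353/34809)²·(1−2939/14353)·4750000/2939 = 218.52015
  → Var(ȳ_str) = 490.07666.
Var(ȳ_srs) = (1 − 5162/34809)·6239000/5162 = 1029.4048.
deff = 490.07666 / 1029.4048 = 0.4761.

0.4761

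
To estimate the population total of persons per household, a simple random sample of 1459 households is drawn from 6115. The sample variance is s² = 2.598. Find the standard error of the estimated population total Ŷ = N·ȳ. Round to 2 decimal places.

Var(Ŷ) = N²·Var(ȳ) = N²·(1 − n/N)·s²/n.
f = 1459/6115 = 0.23859362; Var(ȳ) = 0.76140638·2.598/1459 = 0.0013558148.
Var(Ŷ) = 6115² · 0.0013558148 = 50698.288.
SE(Ŷ) = √(50698.288) = 225.16.

225.16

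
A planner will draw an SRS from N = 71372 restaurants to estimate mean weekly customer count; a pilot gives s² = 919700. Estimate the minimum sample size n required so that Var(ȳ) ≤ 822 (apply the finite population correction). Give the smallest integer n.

1102

Without fpc, n₀ = s²/D = 919700/822 = 1118.8564.
With fpc, (1 − n/N)·s²/n ≤ D requires n ≥ n₀/(1 + n₀/N) = 1118.8564/(1 + 1118.8564/71372) = 1101.5875.
Rounding up, n = 1102.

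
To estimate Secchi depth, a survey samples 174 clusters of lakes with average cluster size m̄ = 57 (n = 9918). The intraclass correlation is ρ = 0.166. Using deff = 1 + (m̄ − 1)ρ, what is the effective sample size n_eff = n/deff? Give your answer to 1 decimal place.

deff = 1 + (57 − 1)·0.166 = 1 + 9.296 = 10.296.
n_eff = 9918 / 10.296 = 963.3.

963.3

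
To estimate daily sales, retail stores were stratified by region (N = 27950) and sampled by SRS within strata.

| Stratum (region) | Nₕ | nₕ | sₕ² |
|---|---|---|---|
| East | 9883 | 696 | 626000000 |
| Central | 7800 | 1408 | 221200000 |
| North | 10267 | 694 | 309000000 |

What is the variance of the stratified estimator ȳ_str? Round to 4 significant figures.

Var(ȳ_str) = Σₕ Wₕ²(1 − fₕ)sₕ²/nₕ with Wₕ = Nₕ/N, N = 27950.
East: Wₕ = 0.35359571; term = 0.35359571²·(1 − 0.07042396)·626000000/696 = 104535.54.
Central: Wₕ = 0.27906977; term = 0.27906977²·(1 − 0.18051282)·221200000/1408 = 10026.52.
North: Wₕ = 0.36733453; term = 0.36733453²·(1 − 0.06759521)·309000000/694 = 56017.923.
Sum = 170579.98.

170600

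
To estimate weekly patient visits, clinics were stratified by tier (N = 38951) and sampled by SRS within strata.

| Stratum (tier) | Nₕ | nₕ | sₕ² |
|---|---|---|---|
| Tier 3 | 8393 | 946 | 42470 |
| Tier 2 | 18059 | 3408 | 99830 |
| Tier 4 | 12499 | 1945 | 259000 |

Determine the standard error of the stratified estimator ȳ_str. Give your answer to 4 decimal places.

Var(ȳ_str) = Σₕ Wₕ²(1 − fₕ)sₕ²/nₕ with Wₕ = Nₕ/N, N = 38951.
Tier 3: Wₕ = 0.21547585; term = 0.21547585²·(1 − 0.11271298)·42470/946 = 1.8494921.
Tier 2: Wₕ = 0.46363380; term = 0.46363380²·(1 − 0.18871477)·99830/3408 = 5.1084039.
Tier 4: Wₕ = 0.32089035; term = 0.32089035²·(1 − 0.15561245)·259000/1945 = 11.578047.
Sum = 18.535943.
SE = √(18.535943) = 4.3053.

4.3053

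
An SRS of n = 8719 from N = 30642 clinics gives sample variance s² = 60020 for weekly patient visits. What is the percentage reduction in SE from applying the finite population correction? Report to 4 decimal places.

f = n/N = 8719/30642 = 0.28454409.
SE_no-fpc = √(s²/n) = 2.6237029; SE_fpc = √((1−f)s²/n) = 2.2192493.
Ratio = √(1−f) = 0.84584627. Reduction = 100·(1 − 0.84584627) = 15.4154%.

15.4154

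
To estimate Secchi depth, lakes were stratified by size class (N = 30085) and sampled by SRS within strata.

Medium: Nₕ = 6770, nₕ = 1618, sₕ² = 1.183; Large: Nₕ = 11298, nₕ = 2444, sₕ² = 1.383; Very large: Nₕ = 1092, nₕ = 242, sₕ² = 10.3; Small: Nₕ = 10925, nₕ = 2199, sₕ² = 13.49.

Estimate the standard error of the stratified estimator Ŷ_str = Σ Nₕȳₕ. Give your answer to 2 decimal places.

Var(Ŷ_str) = Σₕ Nₕ²(1 − fₕ)sₕ²/nₕ.
Medium: 6770²·(1 − 1618/6770)·1.183/1618 = 25501.795.
Large: 11298²·(1 − 2444/11298)·1.383/2444 = 56605.948.
Very large: 1092²·(1 − 242/1092)·10.3/242 = 39506.033.
Small: 10925²·(1 − 2199/10925)·13.49/2199 = 584821.56.
Sum = 706435.34.
SE = √(706435.34) = 840.50.

840.50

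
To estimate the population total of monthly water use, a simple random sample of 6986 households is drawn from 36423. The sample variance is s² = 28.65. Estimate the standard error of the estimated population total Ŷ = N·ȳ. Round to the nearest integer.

2097

Var(Ŷ) = N²·Var(ȳ) = N²·(1 − n/N)·s²/n.
f = 6986/36423 = 0.19180188; Var(ȳ) = 0.80819812·28.65/6986 = 0.0033144684.
Var(Ŷ) = 36423² · 0.0033144684 = 4.3970896 × 10^6.
SE(Ŷ) = √(4.3970896 × 10^6) = 2097.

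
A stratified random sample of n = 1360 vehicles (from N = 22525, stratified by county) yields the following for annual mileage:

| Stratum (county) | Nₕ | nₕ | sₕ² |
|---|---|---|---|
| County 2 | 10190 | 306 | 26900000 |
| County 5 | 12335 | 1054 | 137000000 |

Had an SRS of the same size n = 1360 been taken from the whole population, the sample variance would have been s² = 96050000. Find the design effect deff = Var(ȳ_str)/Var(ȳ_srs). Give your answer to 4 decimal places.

Var(ȳ_str) = Σ Wₕ²(1−fₕ)sₕ²/nₕ with Wₕ = Nₕ/22525:
  County 2: (10190/22525)²·(1−306/10190)·26900000/306 = 17450.512
  County 5: (12335/22525)²·(1−1054/12335)·137000000/1054 = 35648.159
  → Var(ȳ_str) = 53098.671.
Var(ȳ_srs) = (1 − 1360/22525)·96050000/1360 = 66360.849.
deff = 53098.671 / 66360.849 = 0.8002.

0.8002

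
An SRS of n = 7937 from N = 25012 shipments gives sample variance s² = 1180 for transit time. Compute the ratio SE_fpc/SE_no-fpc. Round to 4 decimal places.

f = n/N = 7937/25012 = 0.31732768.
SE_no-fpc = √(s²/n) = 0.3855785; SE_fpc = √((1−f)s²/n) = 0.31858033.
Ratio = √(1−f) = 0.82623987.

0.8262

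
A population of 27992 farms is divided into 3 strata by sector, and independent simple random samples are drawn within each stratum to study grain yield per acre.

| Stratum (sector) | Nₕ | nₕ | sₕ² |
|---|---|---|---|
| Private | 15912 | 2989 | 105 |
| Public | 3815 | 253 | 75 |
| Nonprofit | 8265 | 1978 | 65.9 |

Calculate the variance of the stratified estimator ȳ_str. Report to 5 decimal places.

0.01657

Var(ȳ_str) = Σₕ Wₕ²(1 − fₕ)sₕ²/nₕ with Wₕ = Nₕ/N, N = 27992.
Private: Wₕ = 0.56844813; term = 0.56844813²·(1 − 0.18784565)·105/2989 = 0.0092189963.
Public: Wₕ = 0.13628894; term = 0.13628894²·(1 − 0.06631717)·75/253 = 0.0051411626.
Nonprofit: Wₕ = 0.29526293; term = 0.29526293²·(1 − 0.23932244)·65.9/1978 = 0.0022094165.
Sum = 0.016569575.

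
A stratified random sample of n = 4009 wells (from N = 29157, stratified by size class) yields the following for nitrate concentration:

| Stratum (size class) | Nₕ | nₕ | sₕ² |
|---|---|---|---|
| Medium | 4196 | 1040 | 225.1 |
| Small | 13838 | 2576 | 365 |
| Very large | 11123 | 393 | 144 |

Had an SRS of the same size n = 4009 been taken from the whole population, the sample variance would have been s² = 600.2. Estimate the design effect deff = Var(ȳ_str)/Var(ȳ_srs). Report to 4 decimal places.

0.6256

Var(ȳ_str) = Σ Wₕ²(1−fₕ)sₕ²/nₕ with Wₕ = Nₕ/29157:
  Medium: (4196/29157)²·(1−1040/4196)·225.1/1040 = 0.003371545
  Small: (13838/29157)²·(1−2576/13838)·365/2576 = 0.025974679
  Very large: (11123/29157)²·(1−393/11123)·144/393 = 0.051440588
  → Var(ȳ_str) = 0.080786812.
Var(ȳ_srs) = (1 − 4009/29157)·600.2/4009 = 0.12912804.
deff = 0.080786812 / 0.12912804 = 0.6256.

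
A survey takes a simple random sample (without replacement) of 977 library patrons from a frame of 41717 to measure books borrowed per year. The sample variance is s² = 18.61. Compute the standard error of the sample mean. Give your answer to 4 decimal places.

Under SRS without replacement, Var(ȳ) = (1 − f)·s²/n with f = n/N = 977/41717 = 0.02341971.
Var(ȳ) = (1 − 0.02341971)·18.61/977 = 0.97658029·0.019048106 = 0.018602005.
SE(ȳ) = √(0.018602005) = 0.1364.

0.1364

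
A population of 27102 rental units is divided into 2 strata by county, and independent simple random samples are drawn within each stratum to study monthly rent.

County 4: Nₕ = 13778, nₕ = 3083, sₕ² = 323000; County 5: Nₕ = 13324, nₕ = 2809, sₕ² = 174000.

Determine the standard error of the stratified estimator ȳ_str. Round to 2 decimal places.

5.73

Var(ȳ_str) = Σₕ Wₕ²(1 − fₕ)sₕ²/nₕ with Wₕ = Nₕ/N, N = 27102.
County 4: Wₕ = 0.50837577; term = 0.50837577²·(1 − 0.22376252)·323000/3083 = 21.018092.
County 5: Wₕ = 0.49162423; term = 0.49162423²·(1 − 0.21082258)·174000/2809 = 11.815136.
Sum = 32.833228.
SE = √(32.833228) = 5.73.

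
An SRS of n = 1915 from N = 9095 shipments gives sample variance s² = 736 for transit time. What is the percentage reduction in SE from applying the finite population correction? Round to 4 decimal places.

11.1493

f = n/N = 1915/9095 = 0.21055525.
SE_no-fpc = √(s²/n) = 0.61994694; SE_fpc = √((1−f)s²/n) = 0.55082721.
Ratio = √(1−f) = 0.88850703. Reduction = 100·(1 − 0.88850703) = 11.1493%.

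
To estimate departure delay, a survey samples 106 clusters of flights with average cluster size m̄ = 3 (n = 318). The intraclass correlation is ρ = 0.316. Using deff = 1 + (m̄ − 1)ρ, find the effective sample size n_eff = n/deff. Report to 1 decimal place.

deff = 1 + (3 − 1)·0.316 = 1 + 0.632 = 1.632.
n_eff = 318 / 1.632 = 194.9.

194.9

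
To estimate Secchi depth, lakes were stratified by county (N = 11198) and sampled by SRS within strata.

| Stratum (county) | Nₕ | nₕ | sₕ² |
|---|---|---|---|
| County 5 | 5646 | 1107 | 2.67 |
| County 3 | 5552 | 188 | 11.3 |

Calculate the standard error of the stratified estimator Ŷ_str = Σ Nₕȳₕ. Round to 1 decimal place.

1360.8

Var(Ŷ_str) = Σₕ Nₕ²(1 − fₕ)sₕ²/nₕ.
County 5: 5646²·(1 − 1107/5646)·2.67/1107 = 61810.847.
County 3: 5552²·(1 − 188/5552)·11.3/188 = 1.7900239 × 10^6.
Sum = 1.8518347 × 10^6.
SE = √(1.8518347 × 10^6) = 1360.8.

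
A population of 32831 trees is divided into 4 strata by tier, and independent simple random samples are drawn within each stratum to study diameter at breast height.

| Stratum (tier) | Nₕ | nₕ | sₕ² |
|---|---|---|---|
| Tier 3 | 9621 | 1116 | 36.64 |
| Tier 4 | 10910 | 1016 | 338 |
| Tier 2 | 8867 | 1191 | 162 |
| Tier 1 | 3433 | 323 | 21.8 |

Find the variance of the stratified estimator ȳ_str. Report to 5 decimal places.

Var(ȳ_str) = Σₕ Wₕ²(1 − fₕ)sₕ²/nₕ with Wₕ = Nₕ/N, N = 32831.
Tier 3: Wₕ = 0.29304621; term = 0.29304621²·(1 − 0.11599626)·36.64/1116 = 0.0024923991.
Tier 4: Wₕ = 0.33230788; term = 0.33230788²·(1 − 0.09312557)·338/1016 = 0.033315891.
Tier 2: Wₕ = 0.27008011; term = 0.27008011²·(1 − 0.13431826)·162/1191 = 0.0085890811.
Tier 1: Wₕ = 0.10456581; term = 0.10456581²·(1 − 0.09408680)·21.8/323 = 6.6852852 × 10^-4.
Sum = 0.0450659.

0.04507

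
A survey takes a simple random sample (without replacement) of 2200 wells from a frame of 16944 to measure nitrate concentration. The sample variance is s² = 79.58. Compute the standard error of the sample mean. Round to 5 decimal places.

Under SRS without replacement, Var(ȳ) = (1 − f)·s²/n with f = n/N = 2200/16944 = 0.12983947.
Var(ȳ) = (1 − 0.12983947)·79.58/2200 = 0.87016053·0.036172727 = 0.031476079.
SE(ȳ) = √(0.031476079) = 0.17741.

0.17741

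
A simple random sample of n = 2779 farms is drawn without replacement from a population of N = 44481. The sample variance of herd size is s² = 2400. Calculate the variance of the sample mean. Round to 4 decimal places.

0.8097

Under SRS without replacement, Var(ȳ) = (1 − f)·s²/n with f = n/N = 2779/44481 = 0.06247611.
Var(ȳ) = (1 − 0.06247611)·2400/2779 = 0.93752389·0.86362001 = 0.80966439.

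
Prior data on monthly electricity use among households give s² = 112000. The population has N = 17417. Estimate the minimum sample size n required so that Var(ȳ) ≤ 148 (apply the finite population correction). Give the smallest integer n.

Without fpc, n₀ = s²/D = 112000/148 = 756.7568.
With fpc, (1 − n/N)·s²/n ≤ D requires n ≥ n₀/(1 + n₀/N) = 756.7568/(1 + 756.7568/17417) = 725.2454.
Rounding up, n = 726.

726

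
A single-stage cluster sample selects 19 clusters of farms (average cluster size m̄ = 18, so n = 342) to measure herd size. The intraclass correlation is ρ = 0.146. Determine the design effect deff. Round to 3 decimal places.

3.482

deff = 1 + (18 − 1)·0.146 = 1 + 2.482 = 3.482.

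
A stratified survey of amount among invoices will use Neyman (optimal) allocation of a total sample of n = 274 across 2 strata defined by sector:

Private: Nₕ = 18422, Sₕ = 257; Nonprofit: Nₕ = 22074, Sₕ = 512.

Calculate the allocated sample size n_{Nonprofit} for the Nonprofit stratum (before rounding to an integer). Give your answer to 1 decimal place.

193.1

Neyman allocation: nₕ = n·NₕSₕ / Σⱼ NⱼSⱼ.
Σ NⱼSⱼ = 18422·257 + 22074·512 = 1.6036342 × 10^7.
n_{Nonprofit} = 274·22074·512 / (1.6036342 × 10^7) = 193.1.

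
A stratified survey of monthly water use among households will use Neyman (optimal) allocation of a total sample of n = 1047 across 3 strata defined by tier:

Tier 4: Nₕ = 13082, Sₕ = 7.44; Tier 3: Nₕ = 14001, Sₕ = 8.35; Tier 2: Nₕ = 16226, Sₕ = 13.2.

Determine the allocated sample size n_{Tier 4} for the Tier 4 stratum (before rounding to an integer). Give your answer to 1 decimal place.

237.9

Neyman allocation: nₕ = n·NₕSₕ / Σⱼ NⱼSⱼ.
Σ NⱼSⱼ = 13082·7.44 + 14001·8.35 + 16226·13.2 = 428421.63.
n_{Tier 4} = 1047·13082·7.44 / 428421.63 = 237.9.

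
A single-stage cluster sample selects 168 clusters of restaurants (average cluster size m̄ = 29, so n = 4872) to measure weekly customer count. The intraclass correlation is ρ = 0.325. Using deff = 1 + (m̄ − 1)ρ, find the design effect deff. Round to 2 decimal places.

10.10

deff = 1 + (29 − 1)·0.325 = 1 + 9.1 = 10.1.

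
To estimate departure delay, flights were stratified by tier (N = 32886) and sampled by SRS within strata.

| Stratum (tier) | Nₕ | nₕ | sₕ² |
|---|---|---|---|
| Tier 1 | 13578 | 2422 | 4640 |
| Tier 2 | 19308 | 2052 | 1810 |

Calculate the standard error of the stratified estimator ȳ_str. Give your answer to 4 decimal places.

Var(ȳ_str) = Σₕ Wₕ²(1 − fₕ)sₕ²/nₕ with Wₕ = Nₕ/N, N = 32886.
Tier 1: Wₕ = 0.41288086; term = 0.41288086²·(1 − 0.17837679)·4640/2422 = 0.26832803.
Tier 2: Wₕ = 0.58711914; term = 0.58711914²·(1 − 0.10627719)·1810/2052 = 0.27174186.
Sum = 0.54006989.
SE = √(0.54006989) = 0.7349.

0.7349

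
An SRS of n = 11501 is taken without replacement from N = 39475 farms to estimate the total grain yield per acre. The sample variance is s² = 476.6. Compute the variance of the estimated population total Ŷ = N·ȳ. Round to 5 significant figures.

4.5761 × 10^7

Var(Ŷ) = N²·Var(ȳ) = N²·(1 − n/N)·s²/n.
f = 11501/39475 = 0.29134896; Var(ȳ) = 0.70865104·476.6/11501 = 0.029366411.
Var(Ŷ) = 39475² · 0.029366411 = 4.5760962 × 10^7.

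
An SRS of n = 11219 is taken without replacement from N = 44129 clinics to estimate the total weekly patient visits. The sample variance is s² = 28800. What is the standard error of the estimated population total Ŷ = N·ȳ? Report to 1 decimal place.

Var(Ŷ) = N²·Var(ȳ) = N²·(1 − n/N)·s²/n.
f = 11219/44129 = 0.25423191; Var(ȳ) = 0.74576809·28800/11219 = 1.9144417.
Var(Ŷ) = 44129² · 1.9144417 = 3.7281237 × 10^9.
SE(Ŷ) = √(3.7281237 × 10^9) = 61058.4.

61058.4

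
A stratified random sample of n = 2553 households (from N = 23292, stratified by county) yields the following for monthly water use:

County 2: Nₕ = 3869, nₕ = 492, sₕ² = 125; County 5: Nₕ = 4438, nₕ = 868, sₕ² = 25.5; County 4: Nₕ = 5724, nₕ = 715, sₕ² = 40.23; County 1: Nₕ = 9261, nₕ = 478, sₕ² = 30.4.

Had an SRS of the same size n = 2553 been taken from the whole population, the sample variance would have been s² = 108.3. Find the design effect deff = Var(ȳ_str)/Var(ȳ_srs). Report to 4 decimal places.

Var(ȳ_str) = Σ Wₕ²(1−fₕ)sₕ²/nₕ with Wₕ = Nₕ/23292:
  County 2: (3869/23292)²·(1−492/3869)·125/492 = 0.0061187279
  County 5: (4438/23292)²·(1−868/4438)·25.5/868 = 8.5795085 × 10^-4
  County 4: (5724/23292)²·(1−715/5724)·40.23/715 = 0.00297359
  County 1: (9261/23292)²·(1−478/9261)·30.4/478 = 0.0095352677
  → Var(ȳ_str) = 0.019485536.
Var(ȳ_srs) = (1 − 2553/23292)·108.3/2553 = 0.037771016.
deff = 0.019485536 / 0.037771016 = 0.5159.

0.5159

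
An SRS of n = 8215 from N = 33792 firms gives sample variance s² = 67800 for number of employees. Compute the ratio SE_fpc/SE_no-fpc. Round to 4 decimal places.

0.8700

f = n/N = 8215/33792 = 0.24310488.
SE_no-fpc = √(s²/n) = 2.8728375; SE_fpc = √((1−f)s²/n) = 2.4993606.
Ratio = √(1−f) = 0.86999720.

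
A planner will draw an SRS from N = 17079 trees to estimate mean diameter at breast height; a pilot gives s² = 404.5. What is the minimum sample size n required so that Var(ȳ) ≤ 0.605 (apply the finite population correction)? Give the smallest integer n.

644

Without fpc, n₀ = s²/D = 404.5/0.605 = 668.5950.
With fpc, (1 − n/N)·s²/n ≤ D requires n ≥ n₀/(1 + n₀/N) = 668.5950/(1 + 668.5950/17079) = 643.4074.
Rounding up, n = 644.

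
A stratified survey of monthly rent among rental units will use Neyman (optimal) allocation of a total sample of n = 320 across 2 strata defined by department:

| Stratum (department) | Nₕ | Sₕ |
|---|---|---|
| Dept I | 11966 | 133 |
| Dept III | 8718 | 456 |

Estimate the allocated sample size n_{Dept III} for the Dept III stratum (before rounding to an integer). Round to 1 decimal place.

Neyman allocation: nₕ = n·NₕSₕ / Σⱼ NⱼSⱼ.
Σ NⱼSⱼ = 11966·133 + 8718·456 = 5.566886 × 10^6.
n_{Dept III} = 320·8718·456 / (5.566886 × 10^6) = 228.5.

228.5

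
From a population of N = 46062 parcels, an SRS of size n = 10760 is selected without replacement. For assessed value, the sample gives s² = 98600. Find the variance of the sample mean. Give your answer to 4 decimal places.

Under SRS without replacement, Var(ȳ) = (1 − f)·s²/n with f = n/N = 10760/46062 = 0.23359819.
Var(ȳ) = (1 − 0.23359819)·98600/10760 = 0.76640181·9.1635688 = 7.0229757.

7.0230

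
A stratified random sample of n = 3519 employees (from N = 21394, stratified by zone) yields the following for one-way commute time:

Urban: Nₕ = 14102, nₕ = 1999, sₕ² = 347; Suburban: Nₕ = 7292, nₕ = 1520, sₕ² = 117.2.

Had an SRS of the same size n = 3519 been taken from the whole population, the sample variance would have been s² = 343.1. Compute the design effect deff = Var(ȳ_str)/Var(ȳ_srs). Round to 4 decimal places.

0.8816

Var(ȳ_str) = Σ Wₕ²(1−fₕ)sₕ²/nₕ with Wₕ = Nₕ/21394:
  Urban: (14102/21394)²·(1−1999/14102)·347/1999 = 0.064730124
  Suburban: (7292/21394)²·(1−1520/7292)·117.2/1520 = 0.0070904373
  → Var(ȳ_str) = 0.071820561.
Var(ȳ_srs) = (1 − 3519/21394)·343.1/3519 = 0.081462083.
deff = 0.071820561 / 0.081462083 = 0.8816.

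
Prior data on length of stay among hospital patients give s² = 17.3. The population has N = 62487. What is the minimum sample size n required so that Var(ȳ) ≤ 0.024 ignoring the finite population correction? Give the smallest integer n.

Without fpc, n₀ = s²/D = 17.3/0.024 = 720.8333.
Rounding up, n = 721.

721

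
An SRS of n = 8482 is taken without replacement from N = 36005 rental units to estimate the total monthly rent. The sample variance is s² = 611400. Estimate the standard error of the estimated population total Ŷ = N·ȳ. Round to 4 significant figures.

Var(Ŷ) = N²·Var(ȳ) = N²·(1 − n/N)·s²/n.
f = 8482/36005 = 0.23557839; Var(ȳ) = 0.76442161·611400/8482 = 55.101081.
Var(Ŷ) = 36005² · 55.101081 = 7.1430839 × 10^10.
SE(Ŷ) = √(7.1430839 × 10^10) = 267300.

267300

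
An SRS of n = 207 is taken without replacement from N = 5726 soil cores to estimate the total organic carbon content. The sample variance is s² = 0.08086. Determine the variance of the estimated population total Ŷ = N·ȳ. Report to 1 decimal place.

Var(Ŷ) = N²·Var(ȳ) = N²·(1 − n/N)·s²/n.
f = 207/5726 = 0.03615089; Var(ȳ) = 0.96384911·0.08086/207 = 3.7650647 × 10^-4.
Var(Ŷ) = 5726² · (3.7650647 × 10^-4) = 12344.546.

12344.5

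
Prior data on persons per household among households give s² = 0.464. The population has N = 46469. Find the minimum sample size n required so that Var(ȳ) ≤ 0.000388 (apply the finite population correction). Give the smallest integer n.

Without fpc, n₀ = s²/D = 0.464/0.000388 = 1195.8763.
With fpc, (1 − n/N)·s²/n ≤ D requires n ≥ n₀/(1 + n₀/N) = 1195.8763/(1 + 1195.8763/46469) = 1165.8727.
Rounding up, n = 1166.

1166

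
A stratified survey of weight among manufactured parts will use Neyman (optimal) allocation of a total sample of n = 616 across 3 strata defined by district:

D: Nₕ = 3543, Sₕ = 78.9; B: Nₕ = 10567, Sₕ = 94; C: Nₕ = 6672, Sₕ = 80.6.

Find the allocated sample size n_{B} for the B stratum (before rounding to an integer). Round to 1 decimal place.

Neyman allocation: nₕ = n·NₕSₕ / Σⱼ NⱼSⱼ.
Σ NⱼSⱼ = 3543·78.9 + 10567·94 + 6672·80.6 = 1.8106039 × 10^6.
n_{B} = 616·10567·94 / (1.8106039 × 10^6) = 337.9.

337.9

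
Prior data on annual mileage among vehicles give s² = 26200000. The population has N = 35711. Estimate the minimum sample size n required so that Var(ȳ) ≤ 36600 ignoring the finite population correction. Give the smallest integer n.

716

Without fpc, n₀ = s²/D = 26200000/36600 = 715.8470.
Rounding up, n = 716.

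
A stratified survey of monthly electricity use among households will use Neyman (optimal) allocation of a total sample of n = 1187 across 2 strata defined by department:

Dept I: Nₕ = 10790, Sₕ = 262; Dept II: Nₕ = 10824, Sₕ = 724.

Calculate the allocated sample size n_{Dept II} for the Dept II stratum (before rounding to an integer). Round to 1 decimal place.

Neyman allocation: nₕ = n·NₕSₕ / Σⱼ NⱼSⱼ.
Σ NⱼSⱼ = 10790·262 + 10824·724 = 1.0663556 × 10^7.
n_{Dept II} = 1187·10824·724 / (1.0663556 × 10^7) = 872.3.

872.3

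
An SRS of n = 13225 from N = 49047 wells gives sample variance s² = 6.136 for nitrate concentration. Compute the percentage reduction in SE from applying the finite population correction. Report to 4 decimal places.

f = n/N = 13225/49047 = 0.26963933.
SE_no-fpc = √(s²/n) = 0.021539957; SE_fpc = √((1−f)s²/n) = 0.018408293.
Ratio = √(1−f) = 0.85461142. Reduction = 100·(1 − 0.85461142) = 14.5389%.

14.5389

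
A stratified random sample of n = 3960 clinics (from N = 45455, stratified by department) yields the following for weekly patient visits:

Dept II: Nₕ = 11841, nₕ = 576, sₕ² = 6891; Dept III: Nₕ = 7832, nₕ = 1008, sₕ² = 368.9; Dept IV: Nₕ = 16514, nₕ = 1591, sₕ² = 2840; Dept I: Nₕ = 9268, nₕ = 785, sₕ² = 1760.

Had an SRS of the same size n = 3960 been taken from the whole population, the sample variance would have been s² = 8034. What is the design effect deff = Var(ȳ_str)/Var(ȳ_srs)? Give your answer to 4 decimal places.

0.5832

Var(ȳ_str) = Σ Wₕ²(1−fₕ)sₕ²/nₕ with Wₕ = Nₕ/45455:
  Dept II: (11841/45455)²·(1−576/11841)·6891/576 = 0.77235332
  Dept III: (7832/45455)²·(1−1008/7832)·368.9/1008 = 0.0094666538
  Dept IV: (16514/45455)²·(1−1591/16514)·2840/1591 = 0.21290863
  Dept I: (9268/45455)²·(1−785/9268)·1760/785 = 0.085312993
  → Var(ȳ_str) = 1.0800416.
Var(ȳ_srs) = (1 − 3960/45455)·8034/3960 = 1.8520416.
deff = 1.0800416 / 1.8520416 = 0.5832.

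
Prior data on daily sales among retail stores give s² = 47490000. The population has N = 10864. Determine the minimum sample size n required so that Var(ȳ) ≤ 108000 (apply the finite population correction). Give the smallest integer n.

423

Without fpc, n₀ = s²/D = 47490000/108000 = 439.7222.
With fpc, (1 − n/N)·s²/n ≤ D requires n ≥ n₀/(1 + n₀/N) = 439.7222/(1 + 439.7222/10864) = 422.6167.
Rounding up, n = 423.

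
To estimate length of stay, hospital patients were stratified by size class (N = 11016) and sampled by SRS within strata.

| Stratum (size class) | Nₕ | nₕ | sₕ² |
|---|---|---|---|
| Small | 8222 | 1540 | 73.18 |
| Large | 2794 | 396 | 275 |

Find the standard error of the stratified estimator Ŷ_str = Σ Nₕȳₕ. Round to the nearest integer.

Var(Ŷ_str) = Σₕ Nₕ²(1 − fₕ)sₕ²/nₕ.
Small: 8222²·(1 − 1540/8222)·73.18/1540 = 2.6106919 × 10^6.
Large: 2794²·(1 − 396/2794)·275/396 = 4.6527861 × 10^6.
Sum = 7.263478 × 10^6.
SE = √(7.263478 × 10^6) = 2695.

2695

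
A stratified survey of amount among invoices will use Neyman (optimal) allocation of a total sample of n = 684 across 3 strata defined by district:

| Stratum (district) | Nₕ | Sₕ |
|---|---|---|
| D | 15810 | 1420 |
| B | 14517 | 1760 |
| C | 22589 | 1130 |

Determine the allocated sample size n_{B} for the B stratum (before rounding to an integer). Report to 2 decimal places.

Neyman allocation: nₕ = n·NₕSₕ / Σⱼ NⱼSⱼ.
Σ NⱼSⱼ = 15810·1420 + 14517·1760 + 22589·1130 = 7.352569 × 10^7.
n_{B} = 684·14517·1760 / (7.352569 × 10^7) = 237.69.

237.69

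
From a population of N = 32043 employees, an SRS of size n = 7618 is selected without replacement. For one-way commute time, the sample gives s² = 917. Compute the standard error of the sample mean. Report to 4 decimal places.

0.3029

Under SRS without replacement, Var(ȳ) = (1 − f)·s²/n with f = n/N = 7618/32043 = 0.23774303.
Var(ȳ) = (1 − 0.23774303)·917/7618 = 0.76225697·0.1203728 = 0.091755006.
SE(ȳ) = √(0.091755006) = 0.3029.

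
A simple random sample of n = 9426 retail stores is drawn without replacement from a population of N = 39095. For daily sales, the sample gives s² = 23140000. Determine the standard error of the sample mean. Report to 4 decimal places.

43.1627

Under SRS without replacement, Var(ȳ) = (1 − f)·s²/n with f = n/N = 9426/39095 = 0.24110500.
Var(ȳ) = (1 − 0.24110500)·23140000/9426 = 0.75889500·2454.9119 = 1863.0204.
SE(ȳ) = √(1863.0204) = 43.1627.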